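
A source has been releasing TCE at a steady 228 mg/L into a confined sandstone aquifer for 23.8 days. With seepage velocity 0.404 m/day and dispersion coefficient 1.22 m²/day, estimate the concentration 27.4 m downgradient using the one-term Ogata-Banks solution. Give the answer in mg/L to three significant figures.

2.24 mg/L

For a continuous step input, C/C₀ ≈ ½·erfc((x−vt)/(2√(Dt))).
vt = 0.404 × 23.8 = 9.6152 m and 2√(Dt) = 2√(1.22 × 23.8) = 10.78 m.
Argument (x−vt)/(2√(Dt)) = (27.4 − 9.6152)/10.78 = 1.650; ½·erfc(1.650) = 0.009812.
C = 228 × 0.009812 = 2.24 mg/L.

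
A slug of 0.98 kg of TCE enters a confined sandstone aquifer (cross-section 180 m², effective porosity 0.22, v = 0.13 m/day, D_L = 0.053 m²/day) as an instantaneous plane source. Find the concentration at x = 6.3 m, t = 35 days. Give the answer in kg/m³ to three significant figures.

0.00339 kg/m³

For an instantaneous plane source, C(x,t) = M/(n_e·A·√(4πDt)) · exp(−(x−vt)²/(4Dt)), with n_e·A the pore (flow) area.
Plume center vt = 0.13 × 35 = 4.55 m, so the well at 6.3 m is 1.75 m downgradient of the peak.
√(4πDt) = 4.828 m, giving peak height M/(n_e·A·√(4πDt)) = 0.98/(0.22 × 180 × 4.828) = 0.005126 kg/m³.
(x−vt)²/(4Dt) = (1.75)²/(4 × 0.053 × 35) = 0.4127; exp(−0.4127) = 0.6619.
C = 0.005126 × 0.6619 = 0.00339 kg/m³.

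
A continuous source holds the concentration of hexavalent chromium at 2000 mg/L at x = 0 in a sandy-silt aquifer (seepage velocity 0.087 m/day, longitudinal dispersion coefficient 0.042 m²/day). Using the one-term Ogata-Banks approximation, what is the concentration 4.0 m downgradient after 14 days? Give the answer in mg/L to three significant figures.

10.3 mg/L

For a continuous step input, C/C₀ ≈ ½·erfc((x−vt)/(2√(Dt))).
vt = 0.087 × 14 = 1.218 m and 2√(Dt) = 2√(0.042 × 14) = 1.534 m.
Argument (x−vt)/(2√(Dt)) = (4.0 − 1.218)/1.534 = 1.814; ½·erfc(1.814) = 0.005153.
C = 2000 × 0.005153 = 10.3 mg/L.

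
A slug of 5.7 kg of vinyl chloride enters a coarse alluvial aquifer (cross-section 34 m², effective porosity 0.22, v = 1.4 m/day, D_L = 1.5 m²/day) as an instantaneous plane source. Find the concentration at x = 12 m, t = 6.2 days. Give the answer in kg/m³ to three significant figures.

0.0524 kg/m³

For an instantaneous plane source, C(x,t) = M/(n_e·A·√(4πDt)) · exp(−(x−vt)²/(4Dt)), with n_e·A the pore (flow) area.
Plume center vt = 1.4 × 6.2 = 8.68 m, so the well at 12 m is 3.32 m downgradient of the peak.
√(4πDt) = 10.81 m, giving peak height M/(n_e·A·√(4πDt)) = 5.7/(0.22 × 34 × 10.81) = 0.07049 kg/m³.
(x−vt)²/(4Dt) = (3.32)²/(4 × 1.5 × 6.2) = 0.2963; exp(−0.2963) = 0.7436.
C = 0.07049 × 0.7436 = 0.0524 kg/m³.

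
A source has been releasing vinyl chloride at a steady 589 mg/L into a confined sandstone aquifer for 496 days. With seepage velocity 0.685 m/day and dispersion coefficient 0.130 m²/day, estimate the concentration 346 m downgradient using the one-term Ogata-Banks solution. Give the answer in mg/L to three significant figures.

172 mg/L

For a continuous step input, C/C₀ ≈ ½·erfc((x−vt)/(2√(Dt))).
vt = 0.685 × 496 = 339.76 m and 2√(Dt) = 2√(0.130 × 496) = 16.06 m.
Argument (x−vt)/(2√(Dt)) = (346 − 339.76)/16.06 = 0.3885; ½·erfc(0.3885) = 0.2914.
C = 589 × 0.2914 = 172 mg/L.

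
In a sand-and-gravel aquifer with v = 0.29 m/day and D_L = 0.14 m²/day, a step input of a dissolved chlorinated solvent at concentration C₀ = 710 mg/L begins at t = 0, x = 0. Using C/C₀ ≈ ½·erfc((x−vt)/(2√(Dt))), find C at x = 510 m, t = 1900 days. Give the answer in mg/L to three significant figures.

For a continuous step input, C/C₀ ≈ ½·erfc((x−vt)/(2√(Dt))).
vt = 0.29 × 1900 = 551 m and 2√(Dt) = 2√(0.14 × 1900) = 32.62 m.
Argument (x−vt)/(2√(Dt)) = (510 − 551)/32.62 = -1.257; ½·erfc(-1.257) = 0.9623.
C = 710 × 0.9623 = 683 mg/L.

683 mg/L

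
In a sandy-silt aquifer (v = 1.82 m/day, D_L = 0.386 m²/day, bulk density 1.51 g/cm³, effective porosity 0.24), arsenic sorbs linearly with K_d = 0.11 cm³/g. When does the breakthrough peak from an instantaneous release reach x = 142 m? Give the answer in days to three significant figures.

132 days

Retardation factor R = 1 + ρ_b·K_d/n = 1 + 1.51 × 0.11/0.24 = 1.692.
Sorption retards both mechanisms: v_R = v/R = 1.076 m/day, D_R = D/R = 0.2281 m²/day.
Peak time from v_R²t² + 2D_R t − x² = 0: t = (√(D_R² + v_R²x²) − D_R)/v_R².
√(D_R² + v_R²x²) = √(0.2281² + 1.076² × 142²) = 152.8; v_R² = 1.158.
t = (152.8 − 0.2281)/1.158 = 132 days.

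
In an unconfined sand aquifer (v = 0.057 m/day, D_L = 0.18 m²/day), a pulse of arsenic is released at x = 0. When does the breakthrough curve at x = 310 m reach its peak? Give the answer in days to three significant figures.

For the 1D instantaneous-source solution, setting ∂C/∂t = 0 at fixed x gives v²t² + 2Dt − x² = 0, so t = (√(D² + v²x²) − D)/v².
√(D² + v²x²) = √(0.18² + 0.057² × 310²) = 17.67; v² = 0.003249.
t = (17.67 − 0.18)/0.003249 = 5380 days (vs. the pure-advection estimate x/v = 5440 d).

5380 days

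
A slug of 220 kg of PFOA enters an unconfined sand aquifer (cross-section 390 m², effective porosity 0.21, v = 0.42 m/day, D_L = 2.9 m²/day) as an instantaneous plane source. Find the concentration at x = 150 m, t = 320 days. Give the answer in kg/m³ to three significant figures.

0.0233 kg/m³

For an instantaneous plane source, C(x,t) = M/(n_e·A·√(4πDt)) · exp(−(x−vt)²/(4Dt)), with n_e·A the pore (flow) area.
Plume center vt = 0.42 × 320 = 134.4 m, so the well at 150 m is 15.6 m downgradient of the peak.
√(4πDt) = 108.0 m, giving peak height M/(n_e·A·√(4πDt)) = 220/(0.21 × 390 × 108.0) = 0.02487 kg/m³.
(x−vt)²/(4Dt) = (15.6)²/(4 × 2.9 × 320) = 0.06556; exp(−0.06556) = 0.9365.
C = 0.02487 × 0.9365 = 0.0233 kg/m³.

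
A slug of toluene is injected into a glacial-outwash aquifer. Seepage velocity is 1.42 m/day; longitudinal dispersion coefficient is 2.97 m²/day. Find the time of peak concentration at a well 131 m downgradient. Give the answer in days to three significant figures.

For the 1D instantaneous-source solution, setting ∂C/∂t = 0 at fixed x gives v²t² + 2Dt − x² = 0, so t = (√(D² + v²x²) − D)/v².
√(D² + v²x²) = √(2.97² + 1.42² × 131²) = 186.0; v² = 2.0164.
t = (186.0 − 2.97)/2.0164 = 90.8 days (vs. the pure-advection estimate x/v = 92.3 d).

90.8 days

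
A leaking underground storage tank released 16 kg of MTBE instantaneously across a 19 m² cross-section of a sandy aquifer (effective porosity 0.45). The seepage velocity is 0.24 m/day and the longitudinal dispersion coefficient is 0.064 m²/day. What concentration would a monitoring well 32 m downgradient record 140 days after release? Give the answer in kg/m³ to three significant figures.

For an instantaneous plane source, C(x,t) = M/(n_e·A·√(4πDt)) · exp(−(x−vt)²/(4Dt)), with n_e·A the pore (flow) area.
Plume center vt = 0.24 × 140 = 33.6 m, so the well at 32 m is 1.6 m upgradient of the peak.
√(4πDt) = 10.61 m, giving peak height M/(n_e·A·√(4πDt)) = 16/(0.45 × 19 × 10.61) = 0.1764 kg/m³.
(x−vt)²/(4Dt) = (-1.6)²/(4 × 0.064 × 140) = 0.07143; exp(−0.07143) = 0.9311.
C = 0.1764 × 0.9311 = 0.164 kg/m³.

0.164 kg/m³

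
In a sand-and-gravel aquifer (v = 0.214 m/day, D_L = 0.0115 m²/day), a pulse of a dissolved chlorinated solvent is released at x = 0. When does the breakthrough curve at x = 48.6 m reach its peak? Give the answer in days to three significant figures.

227 days

For the 1D instantaneous-source solution, setting ∂C/∂t = 0 at fixed x gives v²t² + 2Dt − x² = 0, so t = (√(D² + v²x²) − D)/v².
√(D² + v²x²) = √(0.0115² + 0.214² × 48.6²) = 10.40; v² = 0.045796.
t = (10.40 − 0.0115)/0.045796 = 227 days (vs. the pure-advection estimate x/v = 227 d).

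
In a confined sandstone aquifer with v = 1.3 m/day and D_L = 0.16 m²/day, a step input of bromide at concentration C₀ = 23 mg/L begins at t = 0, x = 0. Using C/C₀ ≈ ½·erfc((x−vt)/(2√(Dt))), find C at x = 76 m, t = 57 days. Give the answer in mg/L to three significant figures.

7.55 mg/L

For a continuous step input, C/C₀ ≈ ½·erfc((x−vt)/(2√(Dt))).
vt = 1.3 × 57 = 74.1 m and 2√(Dt) = 2√(0.16 × 57) = 6.040 m.
Argument (x−vt)/(2√(Dt)) = (76 − 74.1)/6.040 = 0.3146; ½·erfc(0.3146) = 0.3282.
C = 23 × 0.3282 = 7.55 mg/L.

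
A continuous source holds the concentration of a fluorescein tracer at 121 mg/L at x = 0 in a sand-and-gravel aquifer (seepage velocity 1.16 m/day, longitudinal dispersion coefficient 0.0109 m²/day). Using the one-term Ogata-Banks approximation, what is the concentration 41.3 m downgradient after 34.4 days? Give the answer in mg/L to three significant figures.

For a continuous step input, C/C₀ ≈ ½·erfc((x−vt)/(2√(Dt))).
vt = 1.16 × 34.4 = 39.904 m and 2√(Dt) = 2√(0.0109 × 34.4) = 1.225 m.
Argument (x−vt)/(2√(Dt)) = (41.3 − 39.904)/1.225 = 1.140; ½·erfc(1.140) = 0.05346.
C = 121 × 0.05346 = 6.47 mg/L.

6.47 mg/L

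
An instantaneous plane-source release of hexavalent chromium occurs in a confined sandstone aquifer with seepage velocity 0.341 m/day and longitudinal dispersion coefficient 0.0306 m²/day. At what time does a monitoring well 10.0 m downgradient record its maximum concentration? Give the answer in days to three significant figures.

For the 1D instantaneous-source solution, setting ∂C/∂t = 0 at fixed x gives v²t² + 2Dt − x² = 0, so t = (√(D² + v²x²) − D)/v².
√(D² + v²x²) = √(0.0306² + 0.341² × 10.0²) = 3.410; v² = 0.116281.
t = (3.410 − 0.0306)/0.116281 = 29.1 days (vs. the pure-advection estimate x/v = 29.3 d).

29.1 days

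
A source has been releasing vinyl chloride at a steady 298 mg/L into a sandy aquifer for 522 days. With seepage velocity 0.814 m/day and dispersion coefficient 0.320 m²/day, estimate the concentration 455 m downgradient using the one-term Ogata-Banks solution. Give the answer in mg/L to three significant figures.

14.9 mg/L

For a continuous step input, C/C₀ ≈ ½·erfc((x−vt)/(2√(Dt))).
vt = 0.814 × 522 = 424.908 m and 2√(Dt) = 2√(0.320 × 522) = 25.85 m.
Argument (x−vt)/(2√(Dt)) = (455 − 424.908)/25.85 = 1.164; ½·erfc(1.164) = 0.04987.
C = 298 × 0.04987 = 14.9 mg/L.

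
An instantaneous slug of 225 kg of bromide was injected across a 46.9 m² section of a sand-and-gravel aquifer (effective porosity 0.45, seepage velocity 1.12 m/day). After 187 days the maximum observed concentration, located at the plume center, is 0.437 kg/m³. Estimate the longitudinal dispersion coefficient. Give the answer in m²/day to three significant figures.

0.253 m²/day

At the plume center C_max = M/(n_e·A·√(4πDt)), so D = M²/(4πt·(n_e·A·C_max)²).
n_e·A·C_max = 0.45 × 46.9 × 0.437 = 9.223 kg/m.
D = 225²/(4π × 187 × 9.223²) = 0.253 m²/day.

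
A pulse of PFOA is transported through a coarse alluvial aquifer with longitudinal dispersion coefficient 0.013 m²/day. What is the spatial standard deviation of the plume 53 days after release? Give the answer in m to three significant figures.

1.17 m

Dispersive spreading gives a Gaussian with σ² = 2Dt; advection only shifts the center.
σ = √(2 × 0.013 × 53) = 1.17 m.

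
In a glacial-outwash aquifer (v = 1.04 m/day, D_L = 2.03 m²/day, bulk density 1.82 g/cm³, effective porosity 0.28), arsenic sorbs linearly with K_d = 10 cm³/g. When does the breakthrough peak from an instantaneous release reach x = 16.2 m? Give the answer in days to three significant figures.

912 days

Retardation factor R = 1 + ρ_b·K_d/n = 1 + 1.82 × 10/0.28 = 66.00.
Sorption retards both mechanisms: v_R = v/R = 0.01576 m/day, D_R = D/R = 0.03076 m²/day.
Peak time from v_R²t² + 2D_R t − x² = 0: t = (√(D_R² + v_R²x²) − D_R)/v_R².
√(D_R² + v_R²x²) = √(0.03076² + 0.01576² × 16.2²) = 0.2572; v_R² = 0.0002484.
t = (0.2572 − 0.03076)/0.0002484 = 912 days.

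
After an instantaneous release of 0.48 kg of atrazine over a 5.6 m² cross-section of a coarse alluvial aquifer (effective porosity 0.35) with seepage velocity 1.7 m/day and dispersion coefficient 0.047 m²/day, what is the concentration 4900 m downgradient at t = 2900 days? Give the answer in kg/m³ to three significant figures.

0.00114 kg/m³

For an instantaneous plane source, C(x,t) = M/(n_e·A·√(4πDt)) · exp(−(x−vt)²/(4Dt)), with n_e·A the pore (flow) area.
Plume center vt = 1.7 × 2900 = 4930 m, so the well at 4900 m is 30 m upgradient of the peak.
√(4πDt) = 41.39 m, giving peak height M/(n_e·A·√(4πDt)) = 0.48/(0.35 × 5.6 × 41.39) = 0.005917 kg/m³.
(x−vt)²/(4Dt) = (-30)²/(4 × 0.047 × 2900) = 1.651; exp(−1.651) = 0.1919.
C = 0.005917 × 0.1919 = 0.00114 kg/m³.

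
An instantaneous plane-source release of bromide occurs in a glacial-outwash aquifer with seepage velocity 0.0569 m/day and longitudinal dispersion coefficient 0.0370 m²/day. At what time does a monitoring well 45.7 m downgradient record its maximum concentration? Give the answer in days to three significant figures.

For the 1D instantaneous-source solution, setting ∂C/∂t = 0 at fixed x gives v²t² + 2Dt − x² = 0, so t = (√(D² + v²x²) − D)/v².
√(D² + v²x²) = √(0.0370² + 0.0569² × 45.7²) = 2.601; v² = 0.00323761.
t = (2.601 − 0.0370)/0.00323761 = 792 days (vs. the pure-advection estimate x/v = 803 d).

792 days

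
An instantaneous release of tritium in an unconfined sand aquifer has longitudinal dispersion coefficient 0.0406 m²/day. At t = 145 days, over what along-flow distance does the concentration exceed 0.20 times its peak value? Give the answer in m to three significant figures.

12.3 m

The plume is Gaussian with σ = √(2Dt) = √(2 × 0.0406 × 145) = 3.431 m.
C/C_peak = exp(−Δx²/(2σ²)) = 0.20 ⇒ Δx = σ·√(−2 ln 0.20) = 3.431 × 1.794 = 6.155 m.
Width = 2Δx = 12.3 m.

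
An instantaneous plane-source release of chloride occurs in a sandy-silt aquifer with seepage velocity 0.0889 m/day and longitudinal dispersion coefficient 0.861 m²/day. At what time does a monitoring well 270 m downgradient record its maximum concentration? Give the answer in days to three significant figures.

For the 1D instantaneous-source solution, setting ∂C/∂t = 0 at fixed x gives v²t² + 2Dt − x² = 0, so t = (√(D² + v²x²) − D)/v².
√(D² + v²x²) = √(0.861² + 0.0889² × 270²) = 24.02; v² = 0.00790321.
t = (24.02 − 0.861)/0.00790321 = 2930 days (vs. the pure-advection estimate x/v = 3040 d).

2930 days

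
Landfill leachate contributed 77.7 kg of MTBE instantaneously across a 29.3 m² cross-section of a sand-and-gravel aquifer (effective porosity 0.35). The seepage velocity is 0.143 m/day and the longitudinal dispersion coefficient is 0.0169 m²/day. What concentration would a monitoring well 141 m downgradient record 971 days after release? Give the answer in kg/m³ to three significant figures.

For an instantaneous plane source, C(x,t) = M/(n_e·A·√(4πDt)) · exp(−(x−vt)²/(4Dt)), with n_e·A the pore (flow) area.
Plume center vt = 0.143 × 971 = 138.853 m, so the well at 141 m is 2.147 m downgradient of the peak.
√(4πDt) = 14.36 m, giving peak height M/(n_e·A·√(4πDt)) = 77.7/(0.35 × 29.3 × 14.36) = 0.5276 kg/m³.
(x−vt)²/(4Dt) = (2.147)²/(4 × 0.0169 × 971) = 0.07023; exp(−0.07023) = 0.9322.
C = 0.5276 × 0.9322 = 0.492 kg/m³.

0.492 kg/m³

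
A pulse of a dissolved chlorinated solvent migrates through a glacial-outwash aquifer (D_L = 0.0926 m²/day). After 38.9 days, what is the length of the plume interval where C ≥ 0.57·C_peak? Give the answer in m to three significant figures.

The plume is Gaussian with σ = √(2Dt) = √(2 × 0.0926 × 38.9) = 2.684 m.
C/C_peak = exp(−Δx²/(2σ²)) = 0.57 ⇒ Δx = σ·√(−2 ln 0.57) = 2.684 × 1.060 = 2.845 m.
Width = 2Δx = 5.69 m.

5.69 m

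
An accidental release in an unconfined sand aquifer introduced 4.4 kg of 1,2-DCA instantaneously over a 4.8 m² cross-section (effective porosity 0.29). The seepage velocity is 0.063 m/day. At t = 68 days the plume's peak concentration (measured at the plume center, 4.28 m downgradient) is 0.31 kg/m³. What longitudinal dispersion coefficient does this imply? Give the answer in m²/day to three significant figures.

0.122 m²/day

At the plume center C_max = M/(n_e·A·√(4πDt)), so D = M²/(4πt·(n_e·A·C_max)²).
n_e·A·C_max = 0.29 × 4.8 × 0.31 = 0.4315 kg/m.
D = 4.4²/(4π × 68 × 0.4315²) = 0.122 m²/day.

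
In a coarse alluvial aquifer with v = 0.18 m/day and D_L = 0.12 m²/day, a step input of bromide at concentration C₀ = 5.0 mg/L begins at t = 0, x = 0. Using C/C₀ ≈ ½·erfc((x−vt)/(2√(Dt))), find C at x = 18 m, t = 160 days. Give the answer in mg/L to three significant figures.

For a continuous step input, C/C₀ ≈ ½·erfc((x−vt)/(2√(Dt))).
vt = 0.18 × 160 = 28.8 m and 2√(Dt) = 2√(0.12 × 160) = 8.764 m.
Argument (x−vt)/(2√(Dt)) = (18 − 28.8)/8.764 = -1.232; ½·erfc(-1.232) = 0.9593.
C = 5.0 × 0.9593 = 4.80 mg/L.

4.80 mg/L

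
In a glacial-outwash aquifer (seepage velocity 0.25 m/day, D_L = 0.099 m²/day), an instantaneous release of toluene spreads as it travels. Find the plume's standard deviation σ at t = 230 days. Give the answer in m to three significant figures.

Dispersive spreading gives a Gaussian with σ² = 2Dt; advection only shifts the center.
σ = √(2 × 0.099 × 230) = 6.75 m.

6.75 m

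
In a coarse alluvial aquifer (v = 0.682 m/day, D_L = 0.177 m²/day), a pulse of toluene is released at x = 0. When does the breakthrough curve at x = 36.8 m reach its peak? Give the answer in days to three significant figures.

For the 1D instantaneous-source solution, setting ∂C/∂t = 0 at fixed x gives v²t² + 2Dt − x² = 0, so t = (√(D² + v²x²) − D)/v².
√(D² + v²x²) = √(0.177² + 0.682² × 36.8²) = 25.10; v² = 0.465124.
t = (25.10 − 0.177)/0.465124 = 53.6 days (vs. the pure-advection estimate x/v = 54.0 d).

53.6 days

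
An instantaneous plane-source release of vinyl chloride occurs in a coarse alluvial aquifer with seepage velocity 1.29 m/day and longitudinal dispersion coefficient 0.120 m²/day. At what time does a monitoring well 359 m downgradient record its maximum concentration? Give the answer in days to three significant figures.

For the 1D instantaneous-source solution, setting ∂C/∂t = 0 at fixed x gives v²t² + 2Dt − x² = 0, so t = (√(D² + v²x²) − D)/v².
√(D² + v²x²) = √(0.120² + 1.29² × 359²) = 463.1; v² = 1.6641.
t = (463.1 − 0.120)/1.6641 = 278 days (vs. the pure-advection estimate x/v = 278 d).

278 days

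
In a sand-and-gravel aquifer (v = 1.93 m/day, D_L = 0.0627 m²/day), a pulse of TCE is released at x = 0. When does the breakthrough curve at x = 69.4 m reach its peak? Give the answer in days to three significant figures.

For the 1D instantaneous-source solution, setting ∂C/∂t = 0 at fixed x gives v²t² + 2Dt − x² = 0, so t = (√(D² + v²x²) − D)/v².
√(D² + v²x²) = √(0.0627² + 1.93² × 69.4²) = 133.9; v² = 3.7249.
t = (133.9 − 0.0627)/3.7249 = 35.9 days (vs. the pure-advection estimate x/v = 36.0 d).

35.9 days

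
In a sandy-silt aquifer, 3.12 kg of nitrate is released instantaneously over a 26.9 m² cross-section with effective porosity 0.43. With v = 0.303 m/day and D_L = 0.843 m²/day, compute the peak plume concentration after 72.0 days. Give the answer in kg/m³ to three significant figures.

The peak of an instantaneous 1D plume sits at x = vt; there the Gaussian factor is 1 and C_max = M/(n_e·A·√(4πDt)), where n_e·A is the pore area the mass is dissolved in.
√(4πDt) = √(4π × 0.843 × 72.0) = 27.62 m, so C_max = 3.12/(0.43 × 26.9 × 27.62) = 0.00977 kg/m³.

0.00977 kg/m³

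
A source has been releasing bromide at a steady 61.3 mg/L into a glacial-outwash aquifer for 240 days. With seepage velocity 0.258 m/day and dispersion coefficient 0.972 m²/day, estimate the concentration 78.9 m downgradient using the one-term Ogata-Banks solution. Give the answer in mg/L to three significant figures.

For a continuous step input, C/C₀ ≈ ½·erfc((x−vt)/(2√(Dt))).
vt = 0.258 × 240 = 61.92 m and 2√(Dt) = 2√(0.972 × 240) = 30.55 m.
Argument (x−vt)/(2√(Dt)) = (78.9 − 61.92)/30.55 = 0.5558; ½·erfc(0.5558) = 0.2159.
C = 61.3 × 0.2159 = 13.2 mg/L.

13.2 mg/L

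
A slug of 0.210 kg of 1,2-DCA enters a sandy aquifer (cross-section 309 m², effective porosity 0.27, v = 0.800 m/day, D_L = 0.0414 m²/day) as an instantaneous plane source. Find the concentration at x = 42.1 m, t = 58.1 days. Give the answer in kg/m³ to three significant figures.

For an instantaneous plane source, C(x,t) = M/(n_e·A·√(4πDt)) · exp(−(x−vt)²/(4Dt)), with n_e·A the pore (flow) area.
Plume center vt = 0.800 × 58.1 = 46.48 m, so the well at 42.1 m is 4.38 m upgradient of the peak.
√(4πDt) = 5.498 m, giving peak height M/(n_e·A·√(4πDt)) = 0.210/(0.27 × 309 × 5.498) = 0.0004578 kg/m³.
(x−vt)²/(4Dt) = (-4.38)²/(4 × 0.0414 × 58.1) = 1.994; exp(−1.994) = 0.1361.
C = 0.0004578 × 0.1361 = 6.23e-05 kg/m³.

6.23e-05 kg/m³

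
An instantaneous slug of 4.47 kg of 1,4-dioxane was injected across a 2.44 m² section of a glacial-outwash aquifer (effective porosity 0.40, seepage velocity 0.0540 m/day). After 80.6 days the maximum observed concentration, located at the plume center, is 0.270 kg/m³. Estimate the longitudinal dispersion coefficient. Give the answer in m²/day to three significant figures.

0.284 m²/day

At the plume center C_max = M/(n_e·A·√(4πDt)), so D = M²/(4πt·(n_e·A·C_max)²).
n_e·A·C_max = 0.40 × 2.44 × 0.270 = 0.2635 kg/m.
D = 4.47²/(4π × 80.6 × 0.2635²) = 0.284 m²/day.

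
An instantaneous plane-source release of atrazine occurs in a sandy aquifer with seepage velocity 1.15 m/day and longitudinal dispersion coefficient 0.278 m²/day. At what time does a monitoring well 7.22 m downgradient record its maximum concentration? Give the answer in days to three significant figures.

For the 1D instantaneous-source solution, setting ∂C/∂t = 0 at fixed x gives v²t² + 2Dt − x² = 0, so t = (√(D² + v²x²) − D)/v².
√(D² + v²x²) = √(0.278² + 1.15² × 7.22²) = 8.308; v² = 1.3225.
t = (8.308 − 0.278)/1.3225 = 6.07 days (vs. the pure-advection estimate x/v = 6.28 d).

6.07 days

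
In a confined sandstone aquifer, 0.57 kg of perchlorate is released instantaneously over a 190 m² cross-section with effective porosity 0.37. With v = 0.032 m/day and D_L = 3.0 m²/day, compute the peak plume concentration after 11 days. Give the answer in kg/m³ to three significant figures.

0.000398 kg/m³

The peak of an instantaneous 1D plume sits at x = vt; there the Gaussian factor is 1 and C_max = M/(n_e·A·√(4πDt)), where n_e·A is the pore area the mass is dissolved in.
√(4πDt) = √(4π × 3.0 × 11) = 20.36 m, so C_max = 0.57/(0.37 × 190 × 20.36) = 0.000398 kg/m³.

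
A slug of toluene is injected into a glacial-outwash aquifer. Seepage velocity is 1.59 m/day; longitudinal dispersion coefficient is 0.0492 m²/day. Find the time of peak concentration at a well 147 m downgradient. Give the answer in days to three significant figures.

For the 1D instantaneous-source solution, setting ∂C/∂t = 0 at fixed x gives v²t² + 2Dt − x² = 0, so t = (√(D² + v²x²) − D)/v².
√(D² + v²x²) = √(0.0492² + 1.59² × 147²) = 233.7; v² = 2.5281.
t = (233.7 − 0.0492)/2.5281 = 92.4 days (vs. the pure-advection estimate x/v = 92.5 d).

92.4 days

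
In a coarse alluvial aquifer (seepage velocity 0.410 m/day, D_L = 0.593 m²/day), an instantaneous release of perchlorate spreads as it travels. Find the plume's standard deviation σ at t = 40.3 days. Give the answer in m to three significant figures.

6.91 m

Dispersive spreading gives a Gaussian with σ² = 2Dt; advection only shifts the center.
σ = √(2 × 0.593 × 40.3) = 6.91 m.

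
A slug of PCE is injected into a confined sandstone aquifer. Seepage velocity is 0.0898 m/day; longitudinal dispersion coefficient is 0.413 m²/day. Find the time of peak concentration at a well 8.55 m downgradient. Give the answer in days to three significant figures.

For the 1D instantaneous-source solution, setting ∂C/∂t = 0 at fixed x gives v²t² + 2Dt − x² = 0, so t = (√(D² + v²x²) − D)/v².
√(D² + v²x²) = √(0.413² + 0.0898² × 8.55²) = 0.8718; v² = 0.00806404.
t = (0.8718 − 0.413)/0.00806404 = 56.9 days (vs. the pure-advection estimate x/v = 95.2 d).

56.9 days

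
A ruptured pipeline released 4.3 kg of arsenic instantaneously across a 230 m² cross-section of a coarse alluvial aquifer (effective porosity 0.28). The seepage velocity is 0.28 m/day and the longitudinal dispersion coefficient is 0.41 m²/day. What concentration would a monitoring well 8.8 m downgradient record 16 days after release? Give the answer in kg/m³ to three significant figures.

0.00361 kg/m³

For an instantaneous plane source, C(x,t) = M/(n_e·A·√(4πDt)) · exp(−(x−vt)²/(4Dt)), with n_e·A the pore (flow) area.
Plume center vt = 0.28 × 16 = 4.48 m, so the well at 8.8 m is 4.32 m downgradient of the peak.
√(4πDt) = 9.079 m, giving peak height M/(n_e·A·√(4πDt)) = 4.3/(0.28 × 230 × 9.079) = 0.007354 kg/m³.
(x−vt)²/(4Dt) = (4.32)²/(4 × 0.41 × 16) = 0.7112; exp(−0.7112) = 0.4911.
C = 0.007354 × 0.4911 = 0.00361 kg/m³.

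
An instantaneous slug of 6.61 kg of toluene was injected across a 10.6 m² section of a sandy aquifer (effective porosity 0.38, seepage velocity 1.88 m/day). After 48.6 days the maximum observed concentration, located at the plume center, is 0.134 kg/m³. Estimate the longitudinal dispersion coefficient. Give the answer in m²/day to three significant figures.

At the plume center C_max = M/(n_e·A·√(4πDt)), so D = M²/(4πt·(n_e·A·C_max)²).
n_e·A·C_max = 0.38 × 10.6 × 0.134 = 0.5398 kg/m.
D = 6.61²/(4π × 48.6 × 0.5398²) = 0.246 m²/day.

0.246 m²/day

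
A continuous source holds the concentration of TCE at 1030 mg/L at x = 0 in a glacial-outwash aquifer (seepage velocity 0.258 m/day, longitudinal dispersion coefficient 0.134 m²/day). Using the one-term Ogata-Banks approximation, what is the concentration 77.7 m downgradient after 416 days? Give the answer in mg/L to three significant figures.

For a continuous step input, C/C₀ ≈ ½·erfc((x−vt)/(2√(Dt))).
vt = 0.258 × 416 = 107.328 m and 2√(Dt) = 2√(0.134 × 416) = 14.93 m.
Argument (x−vt)/(2√(Dt)) = (77.7 − 107.328)/14.93 = -1.984; ½·erfc(-1.984) = 0.9975.
C = 1030 × 0.9975 = 1030 mg/L.

1030 mg/L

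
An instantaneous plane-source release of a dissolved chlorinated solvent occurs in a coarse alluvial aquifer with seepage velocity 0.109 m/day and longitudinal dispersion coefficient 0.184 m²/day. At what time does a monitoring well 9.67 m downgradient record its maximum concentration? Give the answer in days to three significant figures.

74.6 days

For the 1D instantaneous-source solution, setting ∂C/∂t = 0 at fixed x gives v²t² + 2Dt − x² = 0, so t = (√(D² + v²x²) − D)/v².
√(D² + v²x²) = √(0.184² + 0.109² × 9.67²) = 1.070; v² = 0.011881.
t = (1.070 − 0.184)/0.011881 = 74.6 days (vs. the pure-advection estimate x/v = 88.7 d).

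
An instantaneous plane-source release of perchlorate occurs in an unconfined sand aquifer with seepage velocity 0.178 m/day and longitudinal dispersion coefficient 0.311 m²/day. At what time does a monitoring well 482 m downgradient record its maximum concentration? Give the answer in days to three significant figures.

For the 1D instantaneous-source solution, setting ∂C/∂t = 0 at fixed x gives v²t² + 2Dt − x² = 0, so t = (√(D² + v²x²) − D)/v².
√(D² + v²x²) = √(0.311² + 0.178² × 482²) = 85.80; v² = 0.031684.
t = (85.80 − 0.311)/0.031684 = 2700 days (vs. the pure-advection estimate x/v = 2710 d).

2700 days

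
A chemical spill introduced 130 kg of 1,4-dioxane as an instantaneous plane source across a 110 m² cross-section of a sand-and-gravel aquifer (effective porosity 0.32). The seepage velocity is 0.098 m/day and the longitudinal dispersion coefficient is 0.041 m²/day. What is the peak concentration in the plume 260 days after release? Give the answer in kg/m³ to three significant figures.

The peak of an instantaneous 1D plume sits at x = vt; there the Gaussian factor is 1 and C_max = M/(n_e·A·√(4πDt)), where n_e·A is the pore area the mass is dissolved in.
√(4πDt) = √(4π × 0.041 × 260) = 11.57 m, so C_max = 130/(0.32 × 110 × 11.57) = 0.319 kg/m³.

0.319 kg/m³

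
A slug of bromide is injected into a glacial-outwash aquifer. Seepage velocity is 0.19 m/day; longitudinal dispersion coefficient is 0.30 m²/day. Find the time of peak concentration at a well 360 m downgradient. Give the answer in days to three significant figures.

For the 1D instantaneous-source solution, setting ∂C/∂t = 0 at fixed x gives v²t² + 2Dt − x² = 0, so t = (√(D² + v²x²) − D)/v².
√(D² + v²x²) = √(0.30² + 0.19² × 360²) = 68.40; v² = 0.0361.
t = (68.40 − 0.30)/0.0361 = 1890 days (vs. the pure-advection estimate x/v = 1890 d).

1890 days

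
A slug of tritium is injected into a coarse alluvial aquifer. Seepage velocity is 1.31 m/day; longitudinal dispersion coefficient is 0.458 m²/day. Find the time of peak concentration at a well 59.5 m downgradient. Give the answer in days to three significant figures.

45.2 days

For the 1D instantaneous-source solution, setting ∂C/∂t = 0 at fixed x gives v²t² + 2Dt − x² = 0, so t = (√(D² + v²x²) − D)/v².
√(D² + v²x²) = √(0.458² + 1.31² × 59.5²) = 77.95; v² = 1.7161.
t = (77.95 − 0.458)/1.7161 = 45.2 days (vs. the pure-advection estimate x/v = 45.4 d).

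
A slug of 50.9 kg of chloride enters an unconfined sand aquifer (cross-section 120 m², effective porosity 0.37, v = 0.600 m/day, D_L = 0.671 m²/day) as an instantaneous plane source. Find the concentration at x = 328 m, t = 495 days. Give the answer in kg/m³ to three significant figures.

0.00861 kg/m³

For an instantaneous plane source, C(x,t) = M/(n_e·A·√(4πDt)) · exp(−(x−vt)²/(4Dt)), with n_e·A the pore (flow) area.
Plume center vt = 0.600 × 495 = 297 m, so the well at 328 m is 31 m downgradient of the peak.
√(4πDt) = 64.61 m, giving peak height M/(n_e·A·√(4πDt)) = 50.9/(0.37 × 120 × 64.61) = 0.01774 kg/m³.
(x−vt)²/(4Dt) = (31)²/(4 × 0.671 × 495) = 0.7233; exp(−0.7233) = 0.4851.
C = 0.01774 × 0.4851 = 0.00861 kg/m³.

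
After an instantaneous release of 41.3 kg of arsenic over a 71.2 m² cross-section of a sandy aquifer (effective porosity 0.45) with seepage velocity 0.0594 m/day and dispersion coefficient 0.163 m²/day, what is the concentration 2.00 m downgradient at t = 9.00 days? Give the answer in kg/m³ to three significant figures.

0.208 kg/m³

For an instantaneous plane source, C(x,t) = M/(n_e·A·√(4πDt)) · exp(−(x−vt)²/(4Dt)), with n_e·A the pore (flow) area.
Plume center vt = 0.0594 × 9.00 = 0.5346 m, so the well at 2.00 m is 1.4654 m downgradient of the peak.
√(4πDt) = 4.294 m, giving peak height M/(n_e·A·√(4πDt)) = 41.3/(0.45 × 71.2 × 4.294) = 0.3002 kg/m³.
(x−vt)²/(4Dt) = (1.4654)²/(4 × 0.163 × 9.00) = 0.3660; exp(−0.3660) = 0.6935.
C = 0.3002 × 0.6935 = 0.208 kg/m³.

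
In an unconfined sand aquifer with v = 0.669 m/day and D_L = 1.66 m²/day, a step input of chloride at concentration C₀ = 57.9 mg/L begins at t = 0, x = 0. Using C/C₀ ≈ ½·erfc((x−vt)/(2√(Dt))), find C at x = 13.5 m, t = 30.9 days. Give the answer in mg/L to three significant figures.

44.0 mg/L

For a continuous step input, C/C₀ ≈ ½·erfc((x−vt)/(2√(Dt))).
vt = 0.669 × 30.9 = 20.6721 m and 2√(Dt) = 2√(1.66 × 30.9) = 14.32 m.
Argument (x−vt)/(2√(Dt)) = (13.5 − 20.6721)/14.32 = -0.5008; ½·erfc(-0.5008) = 0.7606.
C = 57.9 × 0.7606 = 44.0 mg/L.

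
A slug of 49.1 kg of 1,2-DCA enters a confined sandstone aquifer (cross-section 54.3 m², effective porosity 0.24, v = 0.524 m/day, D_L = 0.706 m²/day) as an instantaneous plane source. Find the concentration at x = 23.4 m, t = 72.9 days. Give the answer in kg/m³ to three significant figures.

For an instantaneous plane source, C(x,t) = M/(n_e·A·√(4πDt)) · exp(−(x−vt)²/(4Dt)), with n_e·A the pore (flow) area.
Plume center vt = 0.524 × 72.9 = 38.1996 m, so the well at 23.4 m is 14.7996 m upgradient of the peak.
√(4πDt) = 25.43 m, giving peak height M/(n_e·A·√(4πDt)) = 49.1/(0.24 × 54.3 × 25.43) = 0.1482 kg/m³.
(x−vt)²/(4Dt) = (-14.7996)²/(4 × 0.706 × 72.9) = 1.064; exp(−1.064) = 0.3451.
C = 0.1482 × 0.3451 = 0.0511 kg/m³.

0.0511 kg/m³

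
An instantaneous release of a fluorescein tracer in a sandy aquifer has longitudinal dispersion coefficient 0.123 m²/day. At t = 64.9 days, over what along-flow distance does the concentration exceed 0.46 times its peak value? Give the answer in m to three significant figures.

9.96 m

The plume is Gaussian with σ = √(2Dt) = √(2 × 0.123 × 64.9) = 3.996 m.
C/C_peak = exp(−Δx²/(2σ²)) = 0.46 ⇒ Δx = σ·√(−2 ln 0.46) = 3.996 × 1.246 = 4.979 m.
Width = 2Δx = 9.96 m.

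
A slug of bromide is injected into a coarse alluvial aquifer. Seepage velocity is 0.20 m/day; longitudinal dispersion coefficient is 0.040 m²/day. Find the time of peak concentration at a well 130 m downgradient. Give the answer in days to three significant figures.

For the 1D instantaneous-source solution, setting ∂C/∂t = 0 at fixed x gives v²t² + 2Dt − x² = 0, so t = (√(D² + v²x²) − D)/v².
√(D² + v²x²) = √(0.040² + 0.20² × 130²) = 26.00; v² = 0.04.
t = (26.00 − 0.040)/0.04 = 649 days (vs. the pure-advection estimate x/v = 650 d).

649 days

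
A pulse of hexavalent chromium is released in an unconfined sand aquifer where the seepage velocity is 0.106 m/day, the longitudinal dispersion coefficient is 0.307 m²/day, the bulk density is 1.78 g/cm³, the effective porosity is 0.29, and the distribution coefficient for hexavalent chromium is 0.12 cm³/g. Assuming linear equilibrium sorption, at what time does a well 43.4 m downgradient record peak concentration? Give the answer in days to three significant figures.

Retardation factor R = 1 + ρ_b·K_d/n = 1 + 1.78 × 0.12/0.29 = 1.737.
Sorption retards both mechanisms: v_R = v/R = 0.06102 m/day, D_R = D/R = 0.1767 m²/day.
Peak time from v_R²t² + 2D_R t − x² = 0: t = (√(D_R² + v_R²x²) − D_R)/v_R².
√(D_R² + v_R²x²) = √(0.1767² + 0.06102² × 43.4²) = 2.654; v_R² = 0.003723.
t = (2.654 − 0.1767)/0.003723 = 665 days.

665 days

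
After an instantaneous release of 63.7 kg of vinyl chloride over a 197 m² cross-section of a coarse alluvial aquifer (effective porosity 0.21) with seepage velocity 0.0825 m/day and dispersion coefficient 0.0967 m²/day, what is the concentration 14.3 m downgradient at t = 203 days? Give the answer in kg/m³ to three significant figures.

For an instantaneous plane source, C(x,t) = M/(n_e·A·√(4πDt)) · exp(−(x−vt)²/(4Dt)), with n_e·A the pore (flow) area.
Plume center vt = 0.0825 × 203 = 16.7475 m, so the well at 14.3 m is 2.4475 m upgradient of the peak.
√(4πDt) = 15.71 m, giving peak height M/(n_e·A·√(4πDt)) = 63.7/(0.21 × 197 × 15.71) = 0.09801 kg/m³.
(x−vt)²/(4Dt) = (-2.4475)²/(4 × 0.0967 × 203) = 0.07629; exp(−0.07629) = 0.9265.
C = 0.09801 × 0.9265 = 0.0908 kg/m³.

0.0908 kg/m³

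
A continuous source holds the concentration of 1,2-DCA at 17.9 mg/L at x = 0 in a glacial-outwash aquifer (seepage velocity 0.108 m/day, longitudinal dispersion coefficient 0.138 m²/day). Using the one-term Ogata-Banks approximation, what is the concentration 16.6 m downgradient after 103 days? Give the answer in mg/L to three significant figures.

For a continuous step input, C/C₀ ≈ ½·erfc((x−vt)/(2√(Dt))).
vt = 0.108 × 103 = 11.124 m and 2√(Dt) = 2√(0.138 × 103) = 7.540 m.
Argument (x−vt)/(2√(Dt)) = (16.6 − 11.124)/7.540 = 0.7263; ½·erfc(0.7263) = 0.1522.
C = 17.9 × 0.1522 = 2.72 mg/L.

2.72 mg/L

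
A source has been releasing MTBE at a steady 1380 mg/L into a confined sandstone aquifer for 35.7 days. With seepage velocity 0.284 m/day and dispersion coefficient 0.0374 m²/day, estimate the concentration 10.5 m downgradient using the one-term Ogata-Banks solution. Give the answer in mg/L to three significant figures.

569 mg/L

For a continuous step input, C/C₀ ≈ ½·erfc((x−vt)/(2√(Dt))).
vt = 0.284 × 35.7 = 10.1388 m and 2√(Dt) = 2√(0.0374 × 35.7) = 2.311 m.
Argument (x−vt)/(2√(Dt)) = (10.5 − 10.1388)/2.311 = 0.1563; ½·erfc(0.1563) = 0.4125.
C = 1380 × 0.4125 = 569 mg/L.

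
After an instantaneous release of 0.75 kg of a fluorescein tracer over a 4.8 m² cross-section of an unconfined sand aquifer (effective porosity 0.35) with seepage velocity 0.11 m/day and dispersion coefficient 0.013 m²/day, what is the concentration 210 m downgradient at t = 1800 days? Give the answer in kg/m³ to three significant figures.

For an instantaneous plane source, C(x,t) = M/(n_e·A·√(4πDt)) · exp(−(x−vt)²/(4Dt)), with n_e·A the pore (flow) area.
Plume center vt = 0.11 × 1800 = 198 m, so the well at 210 m is 12 m downgradient of the peak.
√(4πDt) = 17.15 m, giving peak height M/(n_e·A·√(4πDt)) = 0.75/(0.35 × 4.8 × 17.15) = 0.02603 kg/m³.
(x−vt)²/(4Dt) = (12)²/(4 × 0.013 × 1800) = 1.538; exp(−1.538) = 0.2148.
C = 0.02603 × 0.2148 = 0.00559 kg/m³.

0.00559 kg/m³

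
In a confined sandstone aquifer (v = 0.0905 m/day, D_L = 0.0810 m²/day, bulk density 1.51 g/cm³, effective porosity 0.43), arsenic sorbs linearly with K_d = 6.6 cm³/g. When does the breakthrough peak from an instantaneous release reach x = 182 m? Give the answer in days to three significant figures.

48400 days

Retardation factor R = 1 + ρ_b·K_d/n = 1 + 1.51 × 6.6/0.43 = 24.18.
Sorption retards both mechanisms: v_R = v/R = 0.003743 m/day, D_R = D/R = 0.003350 m²/day.
Peak time from v_R²t² + 2D_R t − x² = 0: t = (√(D_R² + v_R²x²) − D_R)/v_R².
√(D_R² + v_R²x²) = √(0.003350² + 0.003743² × 182²) = 0.6812; v_R² = 1.401e-05.
t = (0.6812 − 0.003350)/1.401e-05 = 48400 days.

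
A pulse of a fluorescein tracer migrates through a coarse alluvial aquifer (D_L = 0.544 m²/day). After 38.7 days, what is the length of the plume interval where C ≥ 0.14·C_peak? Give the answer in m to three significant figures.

25.7 m

The plume is Gaussian with σ = √(2Dt) = √(2 × 0.544 × 38.7) = 6.489 m.
C/C_peak = exp(−Δx²/(2σ²)) = 0.14 ⇒ Δx = σ·√(−2 ln 0.14) = 6.489 × 1.983 = 12.87 m.
Width = 2Δx = 25.7 m.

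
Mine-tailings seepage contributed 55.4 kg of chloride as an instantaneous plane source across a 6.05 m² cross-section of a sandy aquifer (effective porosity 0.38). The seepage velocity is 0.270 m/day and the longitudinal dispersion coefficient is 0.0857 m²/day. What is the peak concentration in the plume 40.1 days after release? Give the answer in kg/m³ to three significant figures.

The peak of an instantaneous 1D plume sits at x = vt; there the Gaussian factor is 1 and C_max = M/(n_e·A·√(4πDt)), where n_e·A is the pore area the mass is dissolved in.
√(4πDt) = √(4π × 0.0857 × 40.1) = 6.572 m, so C_max = 55.4/(0.38 × 6.05 × 6.572) = 3.67 kg/m³.

3.67 kg/m³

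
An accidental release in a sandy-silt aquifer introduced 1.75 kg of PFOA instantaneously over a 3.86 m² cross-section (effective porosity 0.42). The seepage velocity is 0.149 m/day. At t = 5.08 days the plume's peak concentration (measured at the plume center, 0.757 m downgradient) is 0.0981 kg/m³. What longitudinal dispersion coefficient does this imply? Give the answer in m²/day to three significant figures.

1.90 m²/day

At the plume center C_max = M/(n_e·A·√(4πDt)), so D = M²/(4πt·(n_e·A·C_max)²).
n_e·A·C_max = 0.42 × 3.86 × 0.0981 = 0.1590 kg/m.
D = 1.75²/(4π × 5.08 × 0.1590²) = 1.90 m²/day.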